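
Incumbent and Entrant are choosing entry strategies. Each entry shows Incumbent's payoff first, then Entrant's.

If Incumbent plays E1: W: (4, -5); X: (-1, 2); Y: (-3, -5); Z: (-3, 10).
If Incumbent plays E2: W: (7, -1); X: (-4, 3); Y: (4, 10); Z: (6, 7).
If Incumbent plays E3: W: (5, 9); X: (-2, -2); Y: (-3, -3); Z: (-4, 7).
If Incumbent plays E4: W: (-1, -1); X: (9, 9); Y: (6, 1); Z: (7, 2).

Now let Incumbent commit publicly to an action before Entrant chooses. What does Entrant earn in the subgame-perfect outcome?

9

Backward induction with Incumbent moving first.
- E1: Entrant compares -5, 2, -5, 10 and picks Z; Incumbent would get -3.
- E2: Entrant compares -1, 3, 10, 7 and picks Y; Incumbent would get 4.
- E3: Entrant compares 9, -2, -3, 7 and picks W; Incumbent would get 5.
- E4: Entrant compares -1, 9, 1, 2 and picks X; Incumbent would get 9.
Incumbent's induced payoffs are -3, 4, 5, 9, so Incumbent commits to E4. Subgame-perfect outcome: (E4, X) with payoffs (9, 9).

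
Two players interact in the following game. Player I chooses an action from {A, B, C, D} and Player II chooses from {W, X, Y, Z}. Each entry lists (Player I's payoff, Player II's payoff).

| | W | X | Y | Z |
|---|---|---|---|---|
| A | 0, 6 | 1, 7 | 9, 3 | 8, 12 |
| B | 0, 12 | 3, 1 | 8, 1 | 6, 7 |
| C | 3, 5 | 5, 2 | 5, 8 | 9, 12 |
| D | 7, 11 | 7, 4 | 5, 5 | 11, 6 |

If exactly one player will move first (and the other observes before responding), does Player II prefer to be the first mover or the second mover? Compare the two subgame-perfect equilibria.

second

If Player I leads: Player II's best replies are A→Z, B→W, C→Z, D→W; Player I's induced payoffs 8, 0, 9, 7; outcome (C, Z), payoffs (9, 12).
If Player II leads: Player I's best replies are W→D, X→D, Y→A, Z→D; Player II's induced payoffs 11, 4, 3, 6; outcome (D, W), payoffs (7, 11).
Player II gets 11 moving first and 12 moving second, so Player II prefers to move second.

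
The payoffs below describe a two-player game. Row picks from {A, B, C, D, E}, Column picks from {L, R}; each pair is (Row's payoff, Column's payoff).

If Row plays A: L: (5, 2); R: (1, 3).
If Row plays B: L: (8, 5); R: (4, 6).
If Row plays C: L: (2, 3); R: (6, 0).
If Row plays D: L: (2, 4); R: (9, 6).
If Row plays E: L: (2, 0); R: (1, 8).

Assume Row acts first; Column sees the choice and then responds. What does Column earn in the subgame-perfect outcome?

6

Column best-responds to each possible Row move:
- A: Column compares 2, 3 and picks R; Row would get 1.
- B: Column compares 5, 6 and picks R; Row would get 4.
- C: Column compares 3, 0 and picks L; Row would get 2.
- D: Column compares 4, 6 and picks R; Row would get 9.
- E: Column compares 0, 8 and picks R; Row would get 1.
Among 1, 4, 2, 9, 1, the best is 9 at D. Subgame-perfect outcome: (D, R) with payoffs (9, 6).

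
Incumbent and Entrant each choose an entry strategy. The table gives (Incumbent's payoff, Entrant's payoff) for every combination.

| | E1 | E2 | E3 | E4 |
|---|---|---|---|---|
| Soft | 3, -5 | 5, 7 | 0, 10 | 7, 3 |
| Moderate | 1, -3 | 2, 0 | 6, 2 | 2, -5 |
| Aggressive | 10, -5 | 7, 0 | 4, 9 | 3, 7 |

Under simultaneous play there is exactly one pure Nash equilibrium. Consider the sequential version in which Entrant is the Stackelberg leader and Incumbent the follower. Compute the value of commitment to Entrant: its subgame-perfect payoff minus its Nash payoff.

Work backward from Incumbent's decision.
- E1: Incumbent compares 3, 1, 10 and picks Aggressive; Entrant would get -5.
- E2: Incumbent compares 5, 2, 7 and picks Aggressive; Entrant would get 0.
- E3: Incumbent compares 0, 6, 4 and picks Moderate; Entrant would get 2.
- E4: Incumbent compares 7, 2, 3 and picks Soft; Entrant would get 3.
Among -5, 0, 2, 3, the best is 3 at E4. Subgame-perfect outcome: (Soft, E4) with payoffs (7, 3).
For the simultaneous game, intersect best replies.
Incumbent's best replies: E1→Aggressive; E2→Aggressive; E3→Moderate; E4→Soft.
Entrant's best replies: Soft→E3; Moderate→E3; Aggressive→E3.
The unique mutual best reply is (Moderate, E3), giving (6, 2).
Entrant's commitment gain: 3 − 2 = 1.

1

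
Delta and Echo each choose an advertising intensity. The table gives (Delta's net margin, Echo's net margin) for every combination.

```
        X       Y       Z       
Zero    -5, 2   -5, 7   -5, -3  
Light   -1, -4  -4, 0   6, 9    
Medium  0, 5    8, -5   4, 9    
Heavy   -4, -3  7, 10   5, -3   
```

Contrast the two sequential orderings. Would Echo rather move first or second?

If Delta leads: Echo's best replies are Zero→Y, Light→Z, Medium→Z, Heavy→Y; Delta's induced payoffs -5, 6, 4, 7; outcome (Heavy, Y), payoffs (7, 10).
If Echo leads: Delta's best replies are X→Medium, Y→Medium, Z→Light; Echo's induced payoffs 5, -5, 9; outcome (Light, Z), payoffs (6, 9).
Echo gets 9 moving first and 10 moving second, so Echo prefers to move second.

second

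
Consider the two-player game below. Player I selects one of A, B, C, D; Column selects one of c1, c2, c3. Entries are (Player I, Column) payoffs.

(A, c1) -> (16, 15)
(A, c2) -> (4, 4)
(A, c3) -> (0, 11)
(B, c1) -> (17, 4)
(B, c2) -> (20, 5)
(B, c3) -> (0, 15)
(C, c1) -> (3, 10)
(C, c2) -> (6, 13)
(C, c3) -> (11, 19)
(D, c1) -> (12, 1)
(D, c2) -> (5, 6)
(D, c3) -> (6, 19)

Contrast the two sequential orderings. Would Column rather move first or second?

If Player I leads: Column's best replies are A→c1, B→c3, C→c3, D→c3; Player I's induced payoffs 16, 0, 11, 6; outcome (A, c1), payoffs (16, 15).
If Column leads: Player I's best replies are c1→B, c2→B, c3→C; Column's induced payoffs 4, 5, 19; outcome (C, c3), payoffs (11, 19).
Column gets 19 moving first and 15 moving second, so Column prefers to move first.

first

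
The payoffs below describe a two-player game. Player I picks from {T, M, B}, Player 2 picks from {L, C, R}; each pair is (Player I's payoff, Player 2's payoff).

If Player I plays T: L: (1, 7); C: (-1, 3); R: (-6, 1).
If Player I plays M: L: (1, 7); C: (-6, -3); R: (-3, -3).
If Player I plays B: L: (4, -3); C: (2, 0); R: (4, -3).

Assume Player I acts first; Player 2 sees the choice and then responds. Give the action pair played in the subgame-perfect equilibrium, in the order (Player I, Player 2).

(B, C)

Work backward from Player 2's decision.
- T → Player 2 plays L (best of 7, 3, 1); Player I gets 1.
- M → Player 2 plays L (best of 7, -3, -3); Player I gets 1.
- B → Player 2 plays C (best of -3, 0, -3); Player I gets 2.
Maximizing over 1, 1, 2, Player I chooses B. Subgame-perfect outcome: (B, C) with payoffs (2, 0).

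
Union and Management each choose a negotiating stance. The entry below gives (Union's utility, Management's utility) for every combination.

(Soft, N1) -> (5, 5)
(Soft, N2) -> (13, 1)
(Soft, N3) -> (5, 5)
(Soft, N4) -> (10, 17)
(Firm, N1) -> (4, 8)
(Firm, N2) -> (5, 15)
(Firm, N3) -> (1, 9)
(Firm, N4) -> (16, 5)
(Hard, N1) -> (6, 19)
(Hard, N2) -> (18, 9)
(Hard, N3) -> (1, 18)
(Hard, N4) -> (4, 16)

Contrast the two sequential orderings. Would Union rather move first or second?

If Union leads: Management's best replies are Soft→N4, Firm→N2, Hard→N1; Union's induced payoffs 10, 5, 6; outcome (Soft, N4), payoffs (10, 17).
If Management leads: Union's best replies are N1→Hard, N2→Hard, N3→Soft, N4→Firm; Management's induced payoffs 19, 9, 5, 5; outcome (Hard, N1), payoffs (6, 19).
Union gets 10 moving first and 6 moving second, so Union prefers to move first.

first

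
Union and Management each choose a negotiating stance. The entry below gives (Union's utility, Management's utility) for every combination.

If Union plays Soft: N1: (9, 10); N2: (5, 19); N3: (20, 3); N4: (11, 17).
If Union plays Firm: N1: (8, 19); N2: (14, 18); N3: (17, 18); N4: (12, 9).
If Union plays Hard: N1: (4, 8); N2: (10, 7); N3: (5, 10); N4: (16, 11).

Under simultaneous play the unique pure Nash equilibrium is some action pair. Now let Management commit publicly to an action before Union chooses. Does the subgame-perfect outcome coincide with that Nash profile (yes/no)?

no

Backward induction with Management moving first.
- N1 → Union plays Soft (best of 9, 8, 4); Management gets 10.
- N2 → Union plays Firm (best of 5, 14, 10); Management gets 18.
- N3 → Union plays Soft (best of 20, 17, 5); Management gets 3.
- N4 → Union plays Hard (best of 11, 12, 16); Management gets 11.
Among 10, 18, 3, 11, the best is 18 at N2. Subgame-perfect outcome: (Firm, N2) with payoffs (14, 18).
Under simultaneous play:
Union's best replies: N1→Soft; N2→Firm; N3→Soft; N4→Hard.
Management's best replies: Soft→N2; Firm→N1; Hard→N4.
Only (Hard, N4) has each player best-responding; Nash payoffs (16, 11).
Sequential outcome (Firm, N2) differs from the Nash profile (Hard, N4).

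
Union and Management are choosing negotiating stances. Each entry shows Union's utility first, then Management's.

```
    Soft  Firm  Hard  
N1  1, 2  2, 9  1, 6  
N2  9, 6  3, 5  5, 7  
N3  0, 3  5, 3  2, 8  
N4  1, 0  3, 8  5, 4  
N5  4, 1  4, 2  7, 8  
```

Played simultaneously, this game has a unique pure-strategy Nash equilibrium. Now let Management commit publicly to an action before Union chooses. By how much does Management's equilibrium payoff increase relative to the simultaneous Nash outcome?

Backward induction with Management moving first.
- Soft: Union compares 1, 9, 0, 1, 4 and picks N2; Management would get 6.
- Firm: Union compares 2, 3, 5, 3, 4 and picks N3; Management would get 3.
- Hard: Union compares 1, 5, 2, 5, 7 and picks N5; Management would get 8.
Management's induced payoffs are 6, 3, 8, so Management commits to Hard. Subgame-perfect outcome: (N5, Hard) with payoffs (7, 8).
Now find the simultaneous Nash equilibrium.
Union's best replies: Soft→N2; Firm→N3; Hard→N5.
Management's best replies: N1→Firm; N2→Hard; N3→Hard; N4→Firm; N5→Hard.
The unique mutual best reply is (N5, Hard), giving (7, 8).
Management's commitment gain: 8 − 8 = 0.

0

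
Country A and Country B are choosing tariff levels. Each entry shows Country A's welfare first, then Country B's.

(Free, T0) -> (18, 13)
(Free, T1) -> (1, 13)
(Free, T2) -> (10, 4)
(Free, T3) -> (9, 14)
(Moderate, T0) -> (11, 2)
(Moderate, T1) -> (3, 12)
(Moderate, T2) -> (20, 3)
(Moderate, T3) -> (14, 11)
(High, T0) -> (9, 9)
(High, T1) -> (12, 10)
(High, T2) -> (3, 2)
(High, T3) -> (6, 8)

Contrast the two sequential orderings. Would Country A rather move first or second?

second

If Country A leads: Country B's best replies are Free→T3, Moderate→T1, High→T1; Country A's induced payoffs 9, 3, 12; outcome (High, T1), payoffs (12, 10).
If Country B leads: Country A's best replies are T0→Free, T1→High, T2→Moderate, T3→Moderate; Country B's induced payoffs 13, 10, 3, 11; outcome (Free, T0), payoffs (18, 13).
Country A gets 12 moving first and 18 moving second, so Country A prefers to move second.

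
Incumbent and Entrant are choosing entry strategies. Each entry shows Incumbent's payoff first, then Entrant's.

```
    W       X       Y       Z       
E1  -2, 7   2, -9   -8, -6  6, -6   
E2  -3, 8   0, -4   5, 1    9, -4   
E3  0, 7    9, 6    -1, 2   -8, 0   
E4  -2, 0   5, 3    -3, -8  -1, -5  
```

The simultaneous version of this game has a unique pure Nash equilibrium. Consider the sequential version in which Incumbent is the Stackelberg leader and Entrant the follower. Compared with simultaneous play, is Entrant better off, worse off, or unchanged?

Solve by backward induction (Incumbent leads).
- E1 → Entrant plays W (best of 7, -9, -6, -6); Incumbent gets -2.
- E2 → Entrant plays W (best of 8, -4, 1, -4); Incumbent gets -3.
- E3 → Entrant plays W (best of 7, 6, 2, 0); Incumbent gets 0.
- E4 → Entrant plays X (best of 0, 3, -8, -5); Incumbent gets 5.
Maximizing over -2, -3, 0, 5, Incumbent chooses E4. Subgame-perfect outcome: (E4, X) with payoffs (5, 3).
Under simultaneous play:
Incumbent's best replies: W→E3; X→E3; Y→E2; Z→E2.
Entrant's best replies: E1→W; E2→W; E3→W; E4→X.
Only (E3, W) has each player best-responding; Nash payoffs (0, 7).
Entrant earns 3 sequentially versus 7 at the Nash outcome: worse off.

worse off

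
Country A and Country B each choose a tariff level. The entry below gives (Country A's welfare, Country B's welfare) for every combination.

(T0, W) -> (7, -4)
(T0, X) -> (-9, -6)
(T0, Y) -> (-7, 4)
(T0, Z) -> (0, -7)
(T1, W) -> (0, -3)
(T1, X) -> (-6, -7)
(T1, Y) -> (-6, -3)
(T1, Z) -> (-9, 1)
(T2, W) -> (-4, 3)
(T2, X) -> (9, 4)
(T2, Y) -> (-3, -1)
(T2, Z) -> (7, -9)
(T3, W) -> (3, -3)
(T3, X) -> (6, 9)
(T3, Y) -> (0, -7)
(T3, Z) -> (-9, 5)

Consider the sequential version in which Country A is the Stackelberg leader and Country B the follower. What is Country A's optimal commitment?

T2

Solve by backward induction (Country A leads).
- T0: BR = Y, leader payoff -7.
- T1: BR = Z, leader payoff -9.
- T2: BR = X, leader payoff 9.
- T3: BR = X, leader payoff 6.
Among -7, -9, 9, 6, the best is 9 at T2. Subgame-perfect outcome: (T2, X) with payoffs (9, 4).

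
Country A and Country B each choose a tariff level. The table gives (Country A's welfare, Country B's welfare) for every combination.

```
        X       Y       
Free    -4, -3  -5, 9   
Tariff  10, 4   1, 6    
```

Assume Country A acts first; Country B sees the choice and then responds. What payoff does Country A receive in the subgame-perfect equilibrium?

Solve by backward induction (Country A leads).
- Free: BR = Y, leader payoff -5.
- Tariff: BR = Y, leader payoff 1.
Maximizing over -5, 1, Country A chooses Tariff. Subgame-perfect outcome: (Tariff, Y) with payoffs (1, 6).

1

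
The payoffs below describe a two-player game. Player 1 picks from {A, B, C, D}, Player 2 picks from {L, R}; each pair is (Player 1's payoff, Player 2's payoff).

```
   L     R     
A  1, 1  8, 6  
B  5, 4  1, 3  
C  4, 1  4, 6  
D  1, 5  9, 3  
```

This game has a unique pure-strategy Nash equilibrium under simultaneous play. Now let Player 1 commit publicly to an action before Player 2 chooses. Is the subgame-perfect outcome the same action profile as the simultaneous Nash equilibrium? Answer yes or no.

Work backward from Player 2's decision.
- A → Player 2 plays R (best of 1, 6); Player 1 gets 8.
- B → Player 2 plays L (best of 4, 3); Player 1 gets 5.
- C → Player 2 plays R (best of 1, 6); Player 1 gets 4.
- D → Player 2 plays L (best of 5, 3); Player 1 gets 1.
Maximizing over 8, 5, 4, 1, Player 1 chooses A. Subgame-perfect outcome: (A, R) with payoffs (8, 6).
For the simultaneous game, intersect best replies.
Player 1's best replies: L→B; R→D.
Player 2's best replies: A→R; B→L; C→R; D→L.
The unique mutual best reply is (B, L), giving (5, 4).
Sequential outcome (A, R) differs from the Nash profile (B, L).

no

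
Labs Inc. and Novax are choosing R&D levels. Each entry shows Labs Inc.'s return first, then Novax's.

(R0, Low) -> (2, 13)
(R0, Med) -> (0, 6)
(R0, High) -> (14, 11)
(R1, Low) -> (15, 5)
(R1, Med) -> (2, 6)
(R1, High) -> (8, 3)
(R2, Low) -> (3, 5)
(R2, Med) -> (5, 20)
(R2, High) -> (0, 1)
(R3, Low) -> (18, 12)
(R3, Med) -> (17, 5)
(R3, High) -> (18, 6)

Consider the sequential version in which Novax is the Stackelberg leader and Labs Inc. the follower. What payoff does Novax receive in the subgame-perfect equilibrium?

Backward induction with Novax moving first.
- Low: Labs Inc. compares 2, 15, 3, 18 and picks R3; Novax would get 12.
- Med: Labs Inc. compares 0, 2, 5, 17 and picks R3; Novax would get 5.
- High: Labs Inc. compares 14, 8, 0, 18 and picks R3; Novax would get 6.
Among 12, 5, 6, the best is 12 at Low. Subgame-perfect outcome: (R3, Low) with payoffs (18, 12).

12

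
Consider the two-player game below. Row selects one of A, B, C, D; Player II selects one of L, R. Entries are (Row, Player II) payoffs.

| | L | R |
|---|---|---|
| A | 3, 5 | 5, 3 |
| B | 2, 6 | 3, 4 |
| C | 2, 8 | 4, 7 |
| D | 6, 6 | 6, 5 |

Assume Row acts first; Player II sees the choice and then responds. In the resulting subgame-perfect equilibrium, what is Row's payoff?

Backward induction with Row moving first.
- A: Player II compares 5, 3 and picks L; Row would get 3.
- B: Player II compares 6, 4 and picks L; Row would get 2.
- C: Player II compares 8, 7 and picks L; Row would get 2.
- D: Player II compares 6, 5 and picks L; Row would get 6.
Among 3, 2, 2, 6, the best is 6 at D. Subgame-perfect outcome: (D, L) with payoffs (6, 6).

6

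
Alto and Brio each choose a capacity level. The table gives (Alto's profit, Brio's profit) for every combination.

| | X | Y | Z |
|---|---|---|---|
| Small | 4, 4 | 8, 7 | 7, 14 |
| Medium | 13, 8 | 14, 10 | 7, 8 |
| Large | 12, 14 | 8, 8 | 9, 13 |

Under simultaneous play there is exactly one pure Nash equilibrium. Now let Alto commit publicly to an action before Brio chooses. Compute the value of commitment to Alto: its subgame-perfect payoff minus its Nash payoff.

Brio best-responds to each possible Alto move:
- Small: Brio compares 4, 7, 14 and picks Z; Alto would get 7.
- Medium: Brio compares 8, 10, 8 and picks Y; Alto would get 14.
- Large: Brio compares 14, 8, 13 and picks X; Alto would get 12.
Alto's induced payoffs are 7, 14, 12, so Alto commits to Medium. Subgame-perfect outcome: (Medium, Y) with payoffs (14, 10).
For the simultaneous game, intersect best replies.
Alto's best replies: X→Medium; Y→Medium; Z→Large.
Brio's best replies: Small→Z; Medium→Y; Large→X.
The unique mutual best reply is (Medium, Y), giving (14, 10).
Alto's commitment gain: 14 − 14 = 0.

0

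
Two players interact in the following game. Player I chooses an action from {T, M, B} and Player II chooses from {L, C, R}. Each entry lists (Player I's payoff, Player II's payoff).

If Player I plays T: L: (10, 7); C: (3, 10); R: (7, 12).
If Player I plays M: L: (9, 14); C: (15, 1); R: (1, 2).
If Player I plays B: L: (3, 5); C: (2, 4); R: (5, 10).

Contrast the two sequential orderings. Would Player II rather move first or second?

If Player I leads: Player II's best replies are T→R, M→L, B→R; Player I's induced payoffs 7, 9, 5; outcome (M, L), payoffs (9, 14).
If Player II leads: Player I's best replies are L→T, C→M, R→T; Player II's induced payoffs 7, 1, 12; outcome (T, R), payoffs (7, 12).
Player II gets 12 moving first and 14 moving second, so Player II prefers to move second.

second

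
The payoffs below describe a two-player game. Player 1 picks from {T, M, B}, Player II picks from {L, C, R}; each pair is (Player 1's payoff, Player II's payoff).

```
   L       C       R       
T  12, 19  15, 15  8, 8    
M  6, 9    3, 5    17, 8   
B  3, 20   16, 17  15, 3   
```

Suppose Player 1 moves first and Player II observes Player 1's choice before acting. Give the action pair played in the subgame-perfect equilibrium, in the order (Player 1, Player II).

(T, L)

Work backward from Player II's decision.
- T: Player II compares 19, 15, 8 and picks L; Player 1 would get 12.
- M: Player II compares 9, 5, 8 and picks L; Player 1 would get 6.
- B: Player II compares 20, 17, 3 and picks L; Player 1 would get 3.
Player 1's induced payoffs are 12, 6, 3, so Player 1 commits to T. Subgame-perfect outcome: (T, L) with payoffs (12, 19).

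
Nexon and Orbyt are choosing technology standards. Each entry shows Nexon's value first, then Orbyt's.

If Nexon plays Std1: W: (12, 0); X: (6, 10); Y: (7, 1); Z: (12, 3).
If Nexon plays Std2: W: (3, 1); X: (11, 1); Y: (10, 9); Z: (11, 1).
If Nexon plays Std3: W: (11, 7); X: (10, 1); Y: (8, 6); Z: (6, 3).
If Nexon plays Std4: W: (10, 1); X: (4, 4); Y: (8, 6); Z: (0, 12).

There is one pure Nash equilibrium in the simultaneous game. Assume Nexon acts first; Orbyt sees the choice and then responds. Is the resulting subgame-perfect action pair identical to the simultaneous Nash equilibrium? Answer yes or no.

no

Backward induction with Nexon moving first.
- Std1 → Orbyt plays X (best of 0, 10, 1, 3); Nexon gets 6.
- Std2 → Orbyt plays Y (best of 1, 1, 9, 1); Nexon gets 10.
- Std3 → Orbyt plays W (best of 7, 1, 6, 3); Nexon gets 11.
- Std4 → Orbyt plays Z (best of 1, 4, 6, 12); Nexon gets 0.
Nexon's induced payoffs are 6, 10, 11, 0, so Nexon commits to Std3. Subgame-perfect outcome: (Std3, W) with payoffs (11, 7).
For the simultaneous game, intersect best replies.
Nexon's best replies: W→Std1; X→Std2; Y→Std2; Z→Std1.
Orbyt's best replies: Std1→X; Std2→Y; Std3→W; Std4→Z.
The unique mutual best reply is (Std2, Y), giving (10, 9).
Sequential outcome (Std3, W) differs from the Nash profile (Std2, Y).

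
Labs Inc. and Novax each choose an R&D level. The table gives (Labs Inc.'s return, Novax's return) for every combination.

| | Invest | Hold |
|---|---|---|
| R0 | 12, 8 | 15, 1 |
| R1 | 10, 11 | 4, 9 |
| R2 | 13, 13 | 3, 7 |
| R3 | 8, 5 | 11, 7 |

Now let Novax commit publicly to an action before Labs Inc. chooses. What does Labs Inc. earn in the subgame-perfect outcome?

Labs Inc. best-responds to each possible Novax move:
- Invest: Labs Inc. compares 12, 10, 13, 8 and picks R2; Novax would get 13.
- Hold: Labs Inc. compares 15, 4, 3, 11 and picks R0; Novax would get 1.
Novax's induced payoffs are 13, 1, so Novax commits to Invest. Subgame-perfect outcome: (R2, Invest) with payoffs (13, 13).

13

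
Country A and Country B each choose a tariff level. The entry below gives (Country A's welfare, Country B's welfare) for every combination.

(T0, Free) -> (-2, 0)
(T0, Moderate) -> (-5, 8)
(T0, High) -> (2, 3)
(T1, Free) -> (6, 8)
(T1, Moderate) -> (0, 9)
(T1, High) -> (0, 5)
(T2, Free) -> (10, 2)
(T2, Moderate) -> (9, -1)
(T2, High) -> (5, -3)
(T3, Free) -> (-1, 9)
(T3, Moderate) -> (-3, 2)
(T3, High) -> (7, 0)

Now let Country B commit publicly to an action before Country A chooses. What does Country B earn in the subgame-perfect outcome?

2

Solve by backward induction (Country B leads).
- Free → Country A plays T2 (best of -2, 6, 10, -1); Country B gets 2.
- Moderate → Country A plays T2 (best of -5, 0, 9, -3); Country B gets -1.
- High → Country A plays T3 (best of 2, 0, 5, 7); Country B gets 0.
Country B's induced payoffs are 2, -1, 0, so Country B commits to Free. Subgame-perfect outcome: (T2, Free) with payoffs (10, 2).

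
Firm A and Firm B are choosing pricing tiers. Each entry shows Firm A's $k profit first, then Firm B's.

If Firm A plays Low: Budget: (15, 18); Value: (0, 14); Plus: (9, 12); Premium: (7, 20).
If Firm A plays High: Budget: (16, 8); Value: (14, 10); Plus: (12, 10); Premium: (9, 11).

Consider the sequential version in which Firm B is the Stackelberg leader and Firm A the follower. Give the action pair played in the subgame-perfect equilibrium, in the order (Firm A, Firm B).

(High, Premium)

Backward induction with Firm B moving first.
- Budget → Firm A plays High (best of 15, 16); Firm B gets 8.
- Value → Firm A plays High (best of 0, 14); Firm B gets 10.
- Plus → Firm A plays High (best of 9, 12); Firm B gets 10.
- Premium → Firm A plays High (best of 7, 9); Firm B gets 11.
Among 8, 10, 10, 11, the best is 11 at Premium. Subgame-perfect outcome: (High, Premium) with payoffs (9, 11).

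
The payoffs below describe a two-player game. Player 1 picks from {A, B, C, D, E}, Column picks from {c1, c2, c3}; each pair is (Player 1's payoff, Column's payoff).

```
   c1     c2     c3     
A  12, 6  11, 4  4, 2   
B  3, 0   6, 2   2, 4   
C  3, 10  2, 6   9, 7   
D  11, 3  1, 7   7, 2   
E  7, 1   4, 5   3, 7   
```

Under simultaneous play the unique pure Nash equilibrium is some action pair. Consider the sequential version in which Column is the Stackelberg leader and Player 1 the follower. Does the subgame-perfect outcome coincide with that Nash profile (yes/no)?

Work backward from Player 1's decision.
- c1: Player 1 compares 12, 3, 3, 11, 7 and picks A; Column would get 6.
- c2: Player 1 compares 11, 6, 2, 1, 4 and picks A; Column would get 4.
- c3: Player 1 compares 4, 2, 9, 7, 3 and picks C; Column would get 7.
Maximizing over 6, 4, 7, Column chooses c3. Subgame-perfect outcome: (C, c3) with payoffs (9, 7).
Now find the simultaneous Nash equilibrium.
Player 1's best replies: c1→A; c2→A; c3→C.
Column's best replies: A→c1; B→c3; C→c1; D→c2; E→c3.
Only (A, c1) has each player best-responding; Nash payoffs (12, 6).
Sequential outcome (C, c3) differs from the Nash profile (A, c1).

no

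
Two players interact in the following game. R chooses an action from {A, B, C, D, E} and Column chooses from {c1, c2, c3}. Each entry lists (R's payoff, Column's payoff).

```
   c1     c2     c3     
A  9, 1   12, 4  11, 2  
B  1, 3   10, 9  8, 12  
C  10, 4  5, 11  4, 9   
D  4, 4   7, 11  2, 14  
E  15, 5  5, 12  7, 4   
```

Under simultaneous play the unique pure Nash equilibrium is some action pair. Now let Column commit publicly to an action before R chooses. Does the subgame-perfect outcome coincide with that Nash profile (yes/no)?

no

Work backward from R's decision.
- c1 → R plays E (best of 9, 1, 10, 4, 15); Column gets 5.
- c2 → R plays A (best of 12, 10, 5, 7, 5); Column gets 4.
- c3 → R plays A (best of 11, 8, 4, 2, 7); Column gets 2.
Column's induced payoffs are 5, 4, 2, so Column commits to c1. Subgame-perfect outcome: (E, c1) with payoffs (15, 5).
Now find the simultaneous Nash equilibrium.
R's best replies: c1→E; c2→A; c3→A.
Column's best replies: A→c2; B→c3; C→c2; D→c3; E→c2.
The unique mutual best reply is (A, c2), giving (12, 4).
Sequential outcome (E, c1) differs from the Nash profile (A, c2).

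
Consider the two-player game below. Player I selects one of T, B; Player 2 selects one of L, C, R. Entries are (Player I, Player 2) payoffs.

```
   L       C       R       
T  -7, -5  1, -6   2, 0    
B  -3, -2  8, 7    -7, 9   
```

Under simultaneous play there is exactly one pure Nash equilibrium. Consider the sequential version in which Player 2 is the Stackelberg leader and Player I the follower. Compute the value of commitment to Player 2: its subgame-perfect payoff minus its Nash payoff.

7

Player I best-responds to each possible Player 2 move:
- L → Player I plays B (best of -7, -3); Player 2 gets -2.
- C → Player I plays B (best of 1, 8); Player 2 gets 7.
- R → Player I plays T (best of 2, -7); Player 2 gets 0.
Maximizing over -2, 7, 0, Player 2 chooses C. Subgame-perfect outcome: (B, C) with payoffs (8, 7).
Under simultaneous play:
Player I's best replies: L→B; C→B; R→T.
Player 2's best replies: T→R; B→R.
Only (T, R) has each player best-responding; Nash payoffs (2, 0).
Player 2's commitment gain: 7 − 0 = 7.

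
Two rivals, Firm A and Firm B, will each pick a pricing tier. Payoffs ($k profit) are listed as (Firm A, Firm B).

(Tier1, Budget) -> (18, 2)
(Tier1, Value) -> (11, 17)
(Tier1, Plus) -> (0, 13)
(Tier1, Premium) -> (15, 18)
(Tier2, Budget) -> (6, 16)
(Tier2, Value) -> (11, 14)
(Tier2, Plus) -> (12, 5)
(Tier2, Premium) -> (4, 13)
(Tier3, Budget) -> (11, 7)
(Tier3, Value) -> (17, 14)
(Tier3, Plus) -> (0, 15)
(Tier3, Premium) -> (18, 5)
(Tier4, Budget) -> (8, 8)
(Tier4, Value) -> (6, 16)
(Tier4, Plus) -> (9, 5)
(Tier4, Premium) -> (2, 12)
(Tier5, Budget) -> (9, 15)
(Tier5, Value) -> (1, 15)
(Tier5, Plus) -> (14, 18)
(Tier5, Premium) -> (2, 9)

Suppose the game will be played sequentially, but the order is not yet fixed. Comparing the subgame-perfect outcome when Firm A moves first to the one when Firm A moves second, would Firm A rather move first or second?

If Firm A leads: Firm B's best replies are Tier1→Premium, Tier2→Budget, Tier3→Plus, Tier4→Value, Tier5→Plus; Firm A's induced payoffs 15, 6, 0, 6, 14; outcome (Tier1, Premium), payoffs (15, 18).
If Firm B leads: Firm A's best replies are Budget→Tier1, Value→Tier3, Plus→Tier5, Premium→Tier3; Firm B's induced payoffs 2, 14, 18, 5; outcome (Tier5, Plus), payoffs (14, 18).
Firm A gets 15 moving first and 14 moving second, so Firm A prefers to move first.

first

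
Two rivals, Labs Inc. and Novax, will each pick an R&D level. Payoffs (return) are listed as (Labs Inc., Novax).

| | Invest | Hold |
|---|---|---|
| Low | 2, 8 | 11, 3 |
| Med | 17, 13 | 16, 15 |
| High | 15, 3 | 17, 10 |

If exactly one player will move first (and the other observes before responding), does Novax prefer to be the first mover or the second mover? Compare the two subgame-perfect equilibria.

If Labs Inc. leads: Novax's best replies are Low→Invest, Med→Hold, High→Hold; Labs Inc.'s induced payoffs 2, 16, 17; outcome (High, Hold), payoffs (17, 10).
If Novax leads: Labs Inc.'s best replies are Invest→Med, Hold→High; Novax's induced payoffs 13, 10; outcome (Med, Invest), payoffs (17, 13).
Novax gets 13 moving first and 10 moving second, so Novax prefers to move first.

first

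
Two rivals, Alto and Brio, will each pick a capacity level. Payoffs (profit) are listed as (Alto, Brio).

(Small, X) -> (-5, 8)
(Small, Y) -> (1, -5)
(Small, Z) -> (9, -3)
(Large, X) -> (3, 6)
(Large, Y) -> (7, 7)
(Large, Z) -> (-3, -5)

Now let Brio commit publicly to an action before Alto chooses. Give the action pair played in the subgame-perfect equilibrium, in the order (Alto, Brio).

(Large, Y)

Work backward from Alto's decision.
- X: BR = Large, leader payoff 6.
- Y: BR = Large, leader payoff 7.
- Z: BR = Small, leader payoff -3.
Brio's induced payoffs are 6, 7, -3, so Brio commits to Y. Subgame-perfect outcome: (Large, Y) with payoffs (7, 7).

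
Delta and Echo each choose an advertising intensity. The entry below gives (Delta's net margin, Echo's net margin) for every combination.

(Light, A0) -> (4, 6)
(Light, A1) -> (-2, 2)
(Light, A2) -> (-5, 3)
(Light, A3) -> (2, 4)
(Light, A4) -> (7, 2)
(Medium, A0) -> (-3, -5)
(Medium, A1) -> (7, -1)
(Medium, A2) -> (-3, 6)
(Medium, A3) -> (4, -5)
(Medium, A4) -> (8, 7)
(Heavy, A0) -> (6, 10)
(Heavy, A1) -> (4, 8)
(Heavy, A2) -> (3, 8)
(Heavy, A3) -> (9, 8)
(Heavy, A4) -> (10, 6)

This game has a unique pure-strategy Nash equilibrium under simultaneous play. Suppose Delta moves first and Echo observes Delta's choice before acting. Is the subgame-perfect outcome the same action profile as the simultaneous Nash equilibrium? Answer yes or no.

Solve by backward induction (Delta leads).
- Light: Echo compares 6, 2, 3, 4, 2 and picks A0; Delta would get 4.
- Medium: Echo compares -5, -1, 6, -5, 7 and picks A4; Delta would get 8.
- Heavy: Echo compares 10, 8, 8, 8, 6 and picks A0; Delta would get 6.
Delta's induced payoffs are 4, 8, 6, so Delta commits to Medium. Subgame-perfect outcome: (Medium, A4) with payoffs (8, 7).
Under simultaneous play:
Delta's best replies: A0→Heavy; A1→Medium; A2→Heavy; A3→Heavy; A4→Heavy.
Echo's best replies: Light→A0; Medium→A4; Heavy→A0.
The unique mutual best reply is (Heavy, A0), giving (6, 10).
Sequential outcome (Medium, A4) differs from the Nash profile (Heavy, A0).

no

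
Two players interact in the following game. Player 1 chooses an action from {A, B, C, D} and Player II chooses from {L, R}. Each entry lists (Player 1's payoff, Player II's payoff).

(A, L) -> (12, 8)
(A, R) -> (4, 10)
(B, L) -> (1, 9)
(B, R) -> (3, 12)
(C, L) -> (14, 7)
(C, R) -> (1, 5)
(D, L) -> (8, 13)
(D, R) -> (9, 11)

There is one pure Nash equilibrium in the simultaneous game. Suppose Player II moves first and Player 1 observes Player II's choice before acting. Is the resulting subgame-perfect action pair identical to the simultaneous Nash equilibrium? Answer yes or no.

Work backward from Player 1's decision.
- L → Player 1 plays C (best of 12, 1, 14, 8); Player II gets 7.
- R → Player 1 plays D (best of 4, 3, 1, 9); Player II gets 11.
Among 7, 11, the best is 11 at R. Subgame-perfect outcome: (D, R) with payoffs (9, 11).
For the simultaneous game, intersect best replies.
Player 1's best replies: L→C; R→D.
Player II's best replies: A→R; B→R; C→L; D→L.
Only (C, L) has each player best-responding; Nash payoffs (14, 7).
Sequential outcome (D, R) differs from the Nash profile (C, L).

no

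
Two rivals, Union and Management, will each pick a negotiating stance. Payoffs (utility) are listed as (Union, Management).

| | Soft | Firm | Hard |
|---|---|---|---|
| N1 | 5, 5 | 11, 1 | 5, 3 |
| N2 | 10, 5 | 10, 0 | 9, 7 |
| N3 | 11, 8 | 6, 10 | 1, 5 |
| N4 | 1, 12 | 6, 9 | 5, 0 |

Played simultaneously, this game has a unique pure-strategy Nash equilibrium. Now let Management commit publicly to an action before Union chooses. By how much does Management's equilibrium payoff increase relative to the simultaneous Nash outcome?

1

Work backward from Union's decision.
- Soft → Union plays N3 (best of 5, 10, 11, 1); Management gets 8.
- Firm → Union plays N1 (best of 11, 10, 6, 6); Management gets 1.
- Hard → Union plays N2 (best of 5, 9, 1, 5); Management gets 7.
Management's induced payoffs are 8, 1, 7, so Management commits to Soft. Subgame-perfect outcome: (N3, Soft) with payoffs (11, 8).
Now find the simultaneous Nash equilibrium.
Union's best replies: Soft→N3; Firm→N1; Hard→N2.
Management's best replies: N1→Soft; N2→Hard; N3→Firm; N4→Soft.
Only (N2, Hard) has each player best-responding; Nash payoffs (9, 7).
Management's commitment gain: 8 − 7 = 1.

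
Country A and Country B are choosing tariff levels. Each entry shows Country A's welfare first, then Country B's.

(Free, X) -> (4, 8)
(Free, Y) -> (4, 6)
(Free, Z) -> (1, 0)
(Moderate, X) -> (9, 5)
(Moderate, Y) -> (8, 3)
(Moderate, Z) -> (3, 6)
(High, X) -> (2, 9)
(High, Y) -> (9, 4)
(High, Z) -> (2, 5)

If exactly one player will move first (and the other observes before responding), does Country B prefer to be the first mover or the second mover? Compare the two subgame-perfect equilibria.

second

If Country A leads: Country B's best replies are Free→X, Moderate→Z, High→X; Country A's induced payoffs 4, 3, 2; outcome (Free, X), payoffs (4, 8).
If Country B leads: Country A's best replies are X→Moderate, Y→High, Z→Moderate; Country B's induced payoffs 5, 4, 6; outcome (Moderate, Z), payoffs (3, 6).
Country B gets 6 moving first and 8 moving second, so Country B prefers to move second.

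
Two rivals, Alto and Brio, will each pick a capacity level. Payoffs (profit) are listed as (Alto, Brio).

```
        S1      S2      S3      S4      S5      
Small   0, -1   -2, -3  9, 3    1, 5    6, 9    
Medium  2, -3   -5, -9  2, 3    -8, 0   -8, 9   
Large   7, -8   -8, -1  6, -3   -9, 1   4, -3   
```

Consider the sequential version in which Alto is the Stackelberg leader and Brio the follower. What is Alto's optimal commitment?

Small

Solve by backward induction (Alto leads).
- Small → Brio plays S5 (best of -1, -3, 3, 5, 9); Alto gets 6.
- Medium → Brio plays S5 (best of -3, -9, 3, 0, 9); Alto gets -8.
- Large → Brio plays S4 (best of -8, -1, -3, 1, -3); Alto gets -9.
Maximizing over 6, -8, -9, Alto chooses Small. Subgame-perfect outcome: (Small, S5) with payoffs (6, 9).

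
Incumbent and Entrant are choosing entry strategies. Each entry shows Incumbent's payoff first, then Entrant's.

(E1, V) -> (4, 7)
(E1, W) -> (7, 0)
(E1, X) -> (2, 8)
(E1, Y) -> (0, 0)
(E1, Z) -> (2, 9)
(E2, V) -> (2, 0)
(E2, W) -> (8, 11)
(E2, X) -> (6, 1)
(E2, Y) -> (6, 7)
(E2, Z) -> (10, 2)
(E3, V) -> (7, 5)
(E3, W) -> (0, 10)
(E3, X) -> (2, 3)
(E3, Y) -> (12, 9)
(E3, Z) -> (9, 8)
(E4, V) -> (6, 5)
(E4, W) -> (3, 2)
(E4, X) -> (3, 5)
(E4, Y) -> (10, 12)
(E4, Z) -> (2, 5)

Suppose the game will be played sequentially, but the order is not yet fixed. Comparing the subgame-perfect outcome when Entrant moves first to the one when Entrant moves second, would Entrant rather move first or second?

second

If Incumbent leads: Entrant's best replies are E1→Z, E2→W, E3→W, E4→Y; Incumbent's induced payoffs 2, 8, 0, 10; outcome (E4, Y), payoffs (10, 12).
If Entrant leads: Incumbent's best replies are V→E3, W→E2, X→E2, Y→E3, Z→E2; Entrant's induced payoffs 5, 11, 1, 9, 2; outcome (E2, W), payoffs (8, 11).
Entrant gets 11 moving first and 12 moving second, so Entrant prefers to move second.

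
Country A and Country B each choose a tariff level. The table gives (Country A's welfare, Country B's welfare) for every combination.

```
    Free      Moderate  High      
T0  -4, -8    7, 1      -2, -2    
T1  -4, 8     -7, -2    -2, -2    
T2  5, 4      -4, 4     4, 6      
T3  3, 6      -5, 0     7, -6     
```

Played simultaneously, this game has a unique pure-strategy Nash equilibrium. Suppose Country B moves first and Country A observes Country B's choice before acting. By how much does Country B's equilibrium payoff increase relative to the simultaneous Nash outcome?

Work backward from Country A's decision.
- Free: BR = T2, leader payoff 4.
- Moderate: BR = T0, leader payoff 1.
- High: BR = T3, leader payoff -6.
Country B's induced payoffs are 4, 1, -6, so Country B commits to Free. Subgame-perfect outcome: (T2, Free) with payoffs (5, 4).
Under simultaneous play:
Country A's best replies: Free→T2; Moderate→T0; High→T3.
Country B's best replies: T0→Moderate; T1→Free; T2→High; T3→Free.
Only (T0, Moderate) has each player best-responding; Nash payoffs (7, 1).
Country B's commitment gain: 4 − 1 = 3.

3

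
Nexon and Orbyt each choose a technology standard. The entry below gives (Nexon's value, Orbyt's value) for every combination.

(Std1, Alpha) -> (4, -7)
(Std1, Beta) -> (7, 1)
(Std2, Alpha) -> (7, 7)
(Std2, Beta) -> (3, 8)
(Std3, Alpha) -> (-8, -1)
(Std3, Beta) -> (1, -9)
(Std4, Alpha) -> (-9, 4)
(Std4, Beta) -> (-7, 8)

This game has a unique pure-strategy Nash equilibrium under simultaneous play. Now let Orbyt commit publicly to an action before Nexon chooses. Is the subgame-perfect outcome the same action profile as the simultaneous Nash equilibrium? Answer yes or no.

Solve by backward induction (Orbyt leads).
- Alpha: Nexon compares 4, 7, -8, -9 and picks Std2; Orbyt would get 7.
- Beta: Nexon compares 7, 3, 1, -7 and picks Std1; Orbyt would get 1.
Maximizing over 7, 1, Orbyt chooses Alpha. Subgame-perfect outcome: (Std2, Alpha) with payoffs (7, 7).
For the simultaneous game, intersect best replies.
Nexon's best replies: Alpha→Std2; Beta→Std1.
Orbyt's best replies: Std1→Beta; Std2→Beta; Std3→Alpha; Std4→Beta.
Only (Std1, Beta) has each player best-responding; Nash payoffs (7, 1).
Sequential outcome (Std2, Alpha) differs from the Nash profile (Std1, Beta).

no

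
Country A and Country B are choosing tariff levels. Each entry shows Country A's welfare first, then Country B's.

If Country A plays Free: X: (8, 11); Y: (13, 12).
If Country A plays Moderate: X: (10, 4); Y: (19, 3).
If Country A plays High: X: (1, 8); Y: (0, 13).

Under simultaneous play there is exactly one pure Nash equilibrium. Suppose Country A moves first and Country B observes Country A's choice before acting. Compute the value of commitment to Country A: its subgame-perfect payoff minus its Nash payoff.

3

Country B best-responds to each possible Country A move:
- Free: Country B compares 11, 12 and picks Y; Country A would get 13.
- Moderate: Country B compares 4, 3 and picks X; Country A would get 10.
- High: Country B compares 8, 13 and picks Y; Country A would get 0.
Maximizing over 13, 10, 0, Country A chooses Free. Subgame-perfect outcome: (Free, Y) with payoffs (13, 12).
Now find the simultaneous Nash equilibrium.
Country A's best replies: X→Moderate; Y→Moderate.
Country B's best replies: Free→Y; Moderate→X; High→Y.
Only (Moderate, X) has each player best-responding; Nash payoffs (10, 4).
Country A's commitment gain: 13 − 10 = 3.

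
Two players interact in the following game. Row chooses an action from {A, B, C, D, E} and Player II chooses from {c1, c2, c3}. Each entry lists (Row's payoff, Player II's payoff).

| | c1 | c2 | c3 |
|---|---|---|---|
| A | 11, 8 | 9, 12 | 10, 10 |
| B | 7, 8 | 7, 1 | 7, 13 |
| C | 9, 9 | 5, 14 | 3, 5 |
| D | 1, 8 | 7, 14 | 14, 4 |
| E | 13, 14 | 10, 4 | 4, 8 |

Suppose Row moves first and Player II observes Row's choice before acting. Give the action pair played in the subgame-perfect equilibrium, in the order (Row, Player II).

(E, c1)

Work backward from Player II's decision.
- A: BR = c2, leader payoff 9.
- B: BR = c3, leader payoff 7.
- C: BR = c2, leader payoff 5.
- D: BR = c2, leader payoff 7.
- E: BR = c1, leader payoff 13.
Row's induced payoffs are 9, 7, 5, 7, 13, so Row commits to E. Subgame-perfect outcome: (E, c1) with payoffs (13, 14).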